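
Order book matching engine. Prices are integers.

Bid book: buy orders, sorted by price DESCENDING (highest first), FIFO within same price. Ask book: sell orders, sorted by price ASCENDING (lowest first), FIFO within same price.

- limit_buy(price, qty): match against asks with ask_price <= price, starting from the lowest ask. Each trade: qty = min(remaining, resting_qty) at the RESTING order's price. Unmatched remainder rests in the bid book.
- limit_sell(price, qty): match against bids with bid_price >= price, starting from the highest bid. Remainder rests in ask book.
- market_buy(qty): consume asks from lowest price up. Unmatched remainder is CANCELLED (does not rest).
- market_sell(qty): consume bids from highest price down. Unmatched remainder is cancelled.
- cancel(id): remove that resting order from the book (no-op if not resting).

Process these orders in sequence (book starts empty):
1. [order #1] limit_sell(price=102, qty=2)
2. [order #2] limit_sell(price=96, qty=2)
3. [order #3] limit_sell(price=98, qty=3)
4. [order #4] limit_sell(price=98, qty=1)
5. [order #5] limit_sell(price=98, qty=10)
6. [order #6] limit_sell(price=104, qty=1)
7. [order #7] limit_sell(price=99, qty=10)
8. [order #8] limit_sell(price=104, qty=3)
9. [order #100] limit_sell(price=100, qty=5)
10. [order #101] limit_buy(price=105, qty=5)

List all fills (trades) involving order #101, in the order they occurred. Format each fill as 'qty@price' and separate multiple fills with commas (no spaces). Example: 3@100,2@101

After op 1 [order #1] limit_sell(price=102, qty=2): fills=none; bids=[-] asks=[#1:2@102]
After op 2 [order #2] limit_sell(price=96, qty=2): fills=none; bids=[-] asks=[#2:2@96 #1:2@102]
After op 3 [order #3] limit_sell(price=98, qty=3): fills=none; bids=[-] asks=[#2:2@96 #3:3@98 #1:2@102]
After op 4 [order #4] limit_sell(price=98, qty=1): fills=none; bids=[-] asks=[#2:2@96 #3:3@98 #4:1@98 #1:2@102]
After op 5 [order #5] limit_sell(price=98, qty=10): fills=none; bids=[-] asks=[#2:2@96 #3:3@98 #4:1@98 #5:10@98 #1:2@102]
After op 6 [order #6] limit_sell(price=104, qty=1): fills=none; bids=[-] asks=[#2:2@96 #3:3@98 #4:1@98 #5:10@98 #1:2@102 #6:1@104]
After op 7 [order #7] limit_sell(price=99, qty=10): fills=none; bids=[-] asks=[#2:2@96 #3:3@98 #4:1@98 #5:10@98 #7:10@99 #1:2@102 #6:1@104]
After op 8 [order #8] limit_sell(price=104, qty=3): fills=none; bids=[-] asks=[#2:2@96 #3:3@98 #4:1@98 #5:10@98 #7:10@99 #1:2@102 #6:1@104 #8:3@104]
After op 9 [order #100] limit_sell(price=100, qty=5): fills=none; bids=[-] asks=[#2:2@96 #3:3@98 #4:1@98 #5:10@98 #7:10@99 #100:5@100 #1:2@102 #6:1@104 #8:3@104]
After op 10 [order #101] limit_buy(price=105, qty=5): fills=#101x#2:2@96 #101x#3:3@98; bids=[-] asks=[#4:1@98 #5:10@98 #7:10@99 #100:5@100 #1:2@102 #6:1@104 #8:3@104]

Answer: 2@96,3@98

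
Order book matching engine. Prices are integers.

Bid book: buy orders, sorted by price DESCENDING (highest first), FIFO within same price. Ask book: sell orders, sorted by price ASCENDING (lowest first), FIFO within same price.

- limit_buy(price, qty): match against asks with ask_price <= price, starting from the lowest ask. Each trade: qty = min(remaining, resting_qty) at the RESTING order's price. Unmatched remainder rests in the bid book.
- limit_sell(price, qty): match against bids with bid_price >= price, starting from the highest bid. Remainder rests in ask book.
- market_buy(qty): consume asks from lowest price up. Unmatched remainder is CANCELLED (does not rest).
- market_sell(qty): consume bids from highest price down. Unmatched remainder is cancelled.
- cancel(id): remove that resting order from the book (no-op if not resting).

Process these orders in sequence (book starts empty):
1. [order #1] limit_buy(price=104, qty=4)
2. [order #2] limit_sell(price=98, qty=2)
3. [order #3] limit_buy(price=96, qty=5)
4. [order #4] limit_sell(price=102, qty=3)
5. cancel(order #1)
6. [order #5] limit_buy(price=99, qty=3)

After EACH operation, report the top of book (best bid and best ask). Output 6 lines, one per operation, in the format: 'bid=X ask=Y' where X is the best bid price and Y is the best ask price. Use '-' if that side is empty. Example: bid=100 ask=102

After op 1 [order #1] limit_buy(price=104, qty=4): fills=none; bids=[#1:4@104] asks=[-]
After op 2 [order #2] limit_sell(price=98, qty=2): fills=#1x#2:2@104; bids=[#1:2@104] asks=[-]
After op 3 [order #3] limit_buy(price=96, qty=5): fills=none; bids=[#1:2@104 #3:5@96] asks=[-]
After op 4 [order #4] limit_sell(price=102, qty=3): fills=#1x#4:2@104; bids=[#3:5@96] asks=[#4:1@102]
After op 5 cancel(order #1): fills=none; bids=[#3:5@96] asks=[#4:1@102]
After op 6 [order #5] limit_buy(price=99, qty=3): fills=none; bids=[#5:3@99 #3:5@96] asks=[#4:1@102]

Answer: bid=104 ask=-
bid=104 ask=-
bid=104 ask=-
bid=96 ask=102
bid=96 ask=102
bid=99 ask=102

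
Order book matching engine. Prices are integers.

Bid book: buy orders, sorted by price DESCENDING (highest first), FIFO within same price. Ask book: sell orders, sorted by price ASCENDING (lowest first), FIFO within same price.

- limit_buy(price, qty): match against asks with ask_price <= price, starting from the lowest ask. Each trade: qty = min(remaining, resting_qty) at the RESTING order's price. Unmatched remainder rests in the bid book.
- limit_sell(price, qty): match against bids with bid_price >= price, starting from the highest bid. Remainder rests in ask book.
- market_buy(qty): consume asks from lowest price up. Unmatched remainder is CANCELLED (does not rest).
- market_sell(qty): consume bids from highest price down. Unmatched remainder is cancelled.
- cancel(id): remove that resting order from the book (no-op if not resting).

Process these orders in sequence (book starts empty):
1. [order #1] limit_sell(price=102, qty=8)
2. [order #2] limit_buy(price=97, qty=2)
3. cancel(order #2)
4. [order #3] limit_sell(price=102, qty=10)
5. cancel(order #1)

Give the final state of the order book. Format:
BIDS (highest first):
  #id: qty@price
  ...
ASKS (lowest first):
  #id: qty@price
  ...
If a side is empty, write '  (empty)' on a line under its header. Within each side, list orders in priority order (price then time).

After op 1 [order #1] limit_sell(price=102, qty=8): fills=none; bids=[-] asks=[#1:8@102]
After op 2 [order #2] limit_buy(price=97, qty=2): fills=none; bids=[#2:2@97] asks=[#1:8@102]
After op 3 cancel(order #2): fills=none; bids=[-] asks=[#1:8@102]
After op 4 [order #3] limit_sell(price=102, qty=10): fills=none; bids=[-] asks=[#1:8@102 #3:10@102]
After op 5 cancel(order #1): fills=none; bids=[-] asks=[#3:10@102]

Answer: BIDS (highest first):
  (empty)
ASKS (lowest first):
  #3: 10@102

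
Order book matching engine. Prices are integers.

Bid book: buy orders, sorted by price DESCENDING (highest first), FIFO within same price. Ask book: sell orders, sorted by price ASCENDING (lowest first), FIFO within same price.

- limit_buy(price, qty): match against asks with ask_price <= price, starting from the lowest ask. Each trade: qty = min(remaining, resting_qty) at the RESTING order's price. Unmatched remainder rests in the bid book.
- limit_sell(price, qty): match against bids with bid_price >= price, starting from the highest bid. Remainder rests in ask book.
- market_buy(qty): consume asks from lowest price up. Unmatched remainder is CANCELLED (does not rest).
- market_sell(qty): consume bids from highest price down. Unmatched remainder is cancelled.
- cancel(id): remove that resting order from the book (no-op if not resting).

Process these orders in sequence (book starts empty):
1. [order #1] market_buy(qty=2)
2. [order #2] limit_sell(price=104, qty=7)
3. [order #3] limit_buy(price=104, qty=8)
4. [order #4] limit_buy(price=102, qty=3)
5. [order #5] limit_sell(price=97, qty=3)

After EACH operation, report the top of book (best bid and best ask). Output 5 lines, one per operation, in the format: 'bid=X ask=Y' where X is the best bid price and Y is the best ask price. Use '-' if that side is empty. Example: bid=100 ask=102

After op 1 [order #1] market_buy(qty=2): fills=none; bids=[-] asks=[-]
After op 2 [order #2] limit_sell(price=104, qty=7): fills=none; bids=[-] asks=[#2:7@104]
After op 3 [order #3] limit_buy(price=104, qty=8): fills=#3x#2:7@104; bids=[#3:1@104] asks=[-]
After op 4 [order #4] limit_buy(price=102, qty=3): fills=none; bids=[#3:1@104 #4:3@102] asks=[-]
After op 5 [order #5] limit_sell(price=97, qty=3): fills=#3x#5:1@104 #4x#5:2@102; bids=[#4:1@102] asks=[-]

Answer: bid=- ask=-
bid=- ask=104
bid=104 ask=-
bid=104 ask=-
bid=102 ask=-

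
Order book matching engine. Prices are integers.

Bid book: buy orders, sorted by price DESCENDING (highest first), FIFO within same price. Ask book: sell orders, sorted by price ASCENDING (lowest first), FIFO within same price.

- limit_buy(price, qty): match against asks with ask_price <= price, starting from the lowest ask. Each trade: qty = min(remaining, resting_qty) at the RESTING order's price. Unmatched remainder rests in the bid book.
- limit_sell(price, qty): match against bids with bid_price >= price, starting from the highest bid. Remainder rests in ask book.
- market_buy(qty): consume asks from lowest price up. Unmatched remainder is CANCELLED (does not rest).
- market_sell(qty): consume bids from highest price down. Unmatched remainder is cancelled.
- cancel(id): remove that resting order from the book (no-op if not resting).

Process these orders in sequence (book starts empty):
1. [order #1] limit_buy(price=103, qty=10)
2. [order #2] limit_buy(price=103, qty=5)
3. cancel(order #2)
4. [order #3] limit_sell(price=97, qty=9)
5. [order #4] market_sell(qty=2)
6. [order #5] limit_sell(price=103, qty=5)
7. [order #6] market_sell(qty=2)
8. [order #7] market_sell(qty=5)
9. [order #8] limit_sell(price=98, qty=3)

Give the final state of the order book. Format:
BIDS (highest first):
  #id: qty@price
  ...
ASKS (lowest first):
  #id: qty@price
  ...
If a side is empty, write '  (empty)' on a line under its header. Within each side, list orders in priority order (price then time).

After op 1 [order #1] limit_buy(price=103, qty=10): fills=none; bids=[#1:10@103] asks=[-]
After op 2 [order #2] limit_buy(price=103, qty=5): fills=none; bids=[#1:10@103 #2:5@103] asks=[-]
After op 3 cancel(order #2): fills=none; bids=[#1:10@103] asks=[-]
After op 4 [order #3] limit_sell(price=97, qty=9): fills=#1x#3:9@103; bids=[#1:1@103] asks=[-]
After op 5 [order #4] market_sell(qty=2): fills=#1x#4:1@103; bids=[-] asks=[-]
After op 6 [order #5] limit_sell(price=103, qty=5): fills=none; bids=[-] asks=[#5:5@103]
After op 7 [order #6] market_sell(qty=2): fills=none; bids=[-] asks=[#5:5@103]
After op 8 [order #7] market_sell(qty=5): fills=none; bids=[-] asks=[#5:5@103]
After op 9 [order #8] limit_sell(price=98, qty=3): fills=none; bids=[-] asks=[#8:3@98 #5:5@103]

Answer: BIDS (highest first):
  (empty)
ASKS (lowest first):
  #8: 3@98
  #5: 5@103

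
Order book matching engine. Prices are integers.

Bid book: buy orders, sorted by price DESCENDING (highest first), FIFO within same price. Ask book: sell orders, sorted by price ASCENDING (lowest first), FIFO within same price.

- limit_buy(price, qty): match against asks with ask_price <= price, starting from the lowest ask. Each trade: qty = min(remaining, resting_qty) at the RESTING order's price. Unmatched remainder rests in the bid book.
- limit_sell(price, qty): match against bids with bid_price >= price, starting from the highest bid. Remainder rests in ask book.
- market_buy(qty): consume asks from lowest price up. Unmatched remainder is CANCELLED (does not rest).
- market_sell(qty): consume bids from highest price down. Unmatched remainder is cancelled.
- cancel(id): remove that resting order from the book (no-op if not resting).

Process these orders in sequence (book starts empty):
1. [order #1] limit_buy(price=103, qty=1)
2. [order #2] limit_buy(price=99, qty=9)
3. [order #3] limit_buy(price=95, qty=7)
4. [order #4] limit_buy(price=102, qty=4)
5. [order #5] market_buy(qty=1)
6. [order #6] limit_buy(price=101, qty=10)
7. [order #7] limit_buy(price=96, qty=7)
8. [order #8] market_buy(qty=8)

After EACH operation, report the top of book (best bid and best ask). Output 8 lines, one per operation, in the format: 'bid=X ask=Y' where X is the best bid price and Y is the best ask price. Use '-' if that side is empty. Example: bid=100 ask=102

After op 1 [order #1] limit_buy(price=103, qty=1): fills=none; bids=[#1:1@103] asks=[-]
After op 2 [order #2] limit_buy(price=99, qty=9): fills=none; bids=[#1:1@103 #2:9@99] asks=[-]
After op 3 [order #3] limit_buy(price=95, qty=7): fills=none; bids=[#1:1@103 #2:9@99 #3:7@95] asks=[-]
After op 4 [order #4] limit_buy(price=102, qty=4): fills=none; bids=[#1:1@103 #4:4@102 #2:9@99 #3:7@95] asks=[-]
After op 5 [order #5] market_buy(qty=1): fills=none; bids=[#1:1@103 #4:4@102 #2:9@99 #3:7@95] asks=[-]
After op 6 [order #6] limit_buy(price=101, qty=10): fills=none; bids=[#1:1@103 #4:4@102 #6:10@101 #2:9@99 #3:7@95] asks=[-]
After op 7 [order #7] limit_buy(price=96, qty=7): fills=none; bids=[#1:1@103 #4:4@102 #6:10@101 #2:9@99 #7:7@96 #3:7@95] asks=[-]
After op 8 [order #8] market_buy(qty=8): fills=none; bids=[#1:1@103 #4:4@102 #6:10@101 #2:9@99 #7:7@96 #3:7@95] asks=[-]

Answer: bid=103 ask=-
bid=103 ask=-
bid=103 ask=-
bid=103 ask=-
bid=103 ask=-
bid=103 ask=-
bid=103 ask=-
bid=103 ask=-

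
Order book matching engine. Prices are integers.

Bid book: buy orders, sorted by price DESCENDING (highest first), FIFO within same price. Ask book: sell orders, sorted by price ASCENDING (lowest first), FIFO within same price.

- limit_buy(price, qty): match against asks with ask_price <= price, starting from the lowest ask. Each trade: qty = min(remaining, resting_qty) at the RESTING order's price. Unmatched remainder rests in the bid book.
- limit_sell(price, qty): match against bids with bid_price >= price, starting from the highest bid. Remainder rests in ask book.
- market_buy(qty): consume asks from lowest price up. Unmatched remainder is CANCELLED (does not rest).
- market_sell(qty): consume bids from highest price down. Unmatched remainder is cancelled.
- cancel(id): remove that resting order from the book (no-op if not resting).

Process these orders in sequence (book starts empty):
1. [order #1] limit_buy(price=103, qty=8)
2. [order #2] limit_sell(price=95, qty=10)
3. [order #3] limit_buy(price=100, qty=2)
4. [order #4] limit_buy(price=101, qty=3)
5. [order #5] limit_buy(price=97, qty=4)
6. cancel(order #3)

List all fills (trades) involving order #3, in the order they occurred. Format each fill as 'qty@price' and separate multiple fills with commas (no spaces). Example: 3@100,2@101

After op 1 [order #1] limit_buy(price=103, qty=8): fills=none; bids=[#1:8@103] asks=[-]
After op 2 [order #2] limit_sell(price=95, qty=10): fills=#1x#2:8@103; bids=[-] asks=[#2:2@95]
After op 3 [order #3] limit_buy(price=100, qty=2): fills=#3x#2:2@95; bids=[-] asks=[-]
After op 4 [order #4] limit_buy(price=101, qty=3): fills=none; bids=[#4:3@101] asks=[-]
After op 5 [order #5] limit_buy(price=97, qty=4): fills=none; bids=[#4:3@101 #5:4@97] asks=[-]
After op 6 cancel(order #3): fills=none; bids=[#4:3@101 #5:4@97] asks=[-]

Answer: 2@95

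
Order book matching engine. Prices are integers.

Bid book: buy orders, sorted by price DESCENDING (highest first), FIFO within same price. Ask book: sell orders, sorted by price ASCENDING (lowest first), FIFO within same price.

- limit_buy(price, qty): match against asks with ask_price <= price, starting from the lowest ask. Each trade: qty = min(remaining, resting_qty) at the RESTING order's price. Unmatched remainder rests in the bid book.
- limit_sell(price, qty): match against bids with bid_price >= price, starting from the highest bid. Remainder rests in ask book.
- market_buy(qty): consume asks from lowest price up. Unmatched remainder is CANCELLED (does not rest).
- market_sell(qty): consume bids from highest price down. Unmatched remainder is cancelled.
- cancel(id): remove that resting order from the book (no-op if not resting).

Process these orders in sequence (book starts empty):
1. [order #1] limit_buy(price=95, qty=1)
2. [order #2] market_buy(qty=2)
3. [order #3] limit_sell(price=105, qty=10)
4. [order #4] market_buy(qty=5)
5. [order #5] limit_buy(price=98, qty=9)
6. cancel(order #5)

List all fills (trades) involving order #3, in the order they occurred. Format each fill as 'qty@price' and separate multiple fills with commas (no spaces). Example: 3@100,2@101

After op 1 [order #1] limit_buy(price=95, qty=1): fills=none; bids=[#1:1@95] asks=[-]
After op 2 [order #2] market_buy(qty=2): fills=none; bids=[#1:1@95] asks=[-]
After op 3 [order #3] limit_sell(price=105, qty=10): fills=none; bids=[#1:1@95] asks=[#3:10@105]
After op 4 [order #4] market_buy(qty=5): fills=#4x#3:5@105; bids=[#1:1@95] asks=[#3:5@105]
After op 5 [order #5] limit_buy(price=98, qty=9): fills=none; bids=[#5:9@98 #1:1@95] asks=[#3:5@105]
After op 6 cancel(order #5): fills=none; bids=[#1:1@95] asks=[#3:5@105]

Answer: 5@105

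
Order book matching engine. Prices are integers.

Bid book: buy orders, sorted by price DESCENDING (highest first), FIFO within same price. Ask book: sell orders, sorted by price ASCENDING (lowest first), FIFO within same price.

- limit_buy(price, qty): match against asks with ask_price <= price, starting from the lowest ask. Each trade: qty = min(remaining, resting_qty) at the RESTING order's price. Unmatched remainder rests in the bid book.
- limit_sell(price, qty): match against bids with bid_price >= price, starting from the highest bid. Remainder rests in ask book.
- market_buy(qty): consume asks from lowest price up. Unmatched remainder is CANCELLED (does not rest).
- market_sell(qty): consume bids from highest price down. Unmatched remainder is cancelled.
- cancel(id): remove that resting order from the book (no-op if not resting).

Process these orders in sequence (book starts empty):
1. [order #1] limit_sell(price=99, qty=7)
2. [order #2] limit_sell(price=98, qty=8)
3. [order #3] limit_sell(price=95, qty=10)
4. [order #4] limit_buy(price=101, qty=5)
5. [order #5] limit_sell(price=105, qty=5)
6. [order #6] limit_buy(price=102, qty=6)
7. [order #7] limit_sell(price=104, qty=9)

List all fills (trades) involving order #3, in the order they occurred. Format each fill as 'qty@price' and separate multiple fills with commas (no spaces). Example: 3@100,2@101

Answer: 5@95,5@95

Derivation:
After op 1 [order #1] limit_sell(price=99, qty=7): fills=none; bids=[-] asks=[#1:7@99]
After op 2 [order #2] limit_sell(price=98, qty=8): fills=none; bids=[-] asks=[#2:8@98 #1:7@99]
After op 3 [order #3] limit_sell(price=95, qty=10): fills=none; bids=[-] asks=[#3:10@95 #2:8@98 #1:7@99]
After op 4 [order #4] limit_buy(price=101, qty=5): fills=#4x#3:5@95; bids=[-] asks=[#3:5@95 #2:8@98 #1:7@99]
After op 5 [order #5] limit_sell(price=105, qty=5): fills=none; bids=[-] asks=[#3:5@95 #2:8@98 #1:7@99 #5:5@105]
After op 6 [order #6] limit_buy(price=102, qty=6): fills=#6x#3:5@95 #6x#2:1@98; bids=[-] asks=[#2:7@98 #1:7@99 #5:5@105]
After op 7 [order #7] limit_sell(price=104, qty=9): fills=none; bids=[-] asks=[#2:7@98 #1:7@99 #7:9@104 #5:5@105]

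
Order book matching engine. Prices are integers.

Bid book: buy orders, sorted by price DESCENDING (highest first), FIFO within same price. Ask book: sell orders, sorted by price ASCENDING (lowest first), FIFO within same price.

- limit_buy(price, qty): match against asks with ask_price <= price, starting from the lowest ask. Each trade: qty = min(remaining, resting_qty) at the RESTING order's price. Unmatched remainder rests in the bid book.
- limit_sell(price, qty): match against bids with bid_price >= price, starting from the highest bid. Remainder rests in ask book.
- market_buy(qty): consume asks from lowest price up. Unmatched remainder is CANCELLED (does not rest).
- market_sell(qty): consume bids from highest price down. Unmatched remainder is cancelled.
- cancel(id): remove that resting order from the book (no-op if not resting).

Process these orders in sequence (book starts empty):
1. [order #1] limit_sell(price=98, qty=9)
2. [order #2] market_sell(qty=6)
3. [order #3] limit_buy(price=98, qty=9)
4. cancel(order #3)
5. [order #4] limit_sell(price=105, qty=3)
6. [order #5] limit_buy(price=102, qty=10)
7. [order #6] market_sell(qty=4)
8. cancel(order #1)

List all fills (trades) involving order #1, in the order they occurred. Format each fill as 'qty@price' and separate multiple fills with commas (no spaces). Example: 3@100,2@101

Answer: 9@98

Derivation:
After op 1 [order #1] limit_sell(price=98, qty=9): fills=none; bids=[-] asks=[#1:9@98]
After op 2 [order #2] market_sell(qty=6): fills=none; bids=[-] asks=[#1:9@98]
After op 3 [order #3] limit_buy(price=98, qty=9): fills=#3x#1:9@98; bids=[-] asks=[-]
After op 4 cancel(order #3): fills=none; bids=[-] asks=[-]
After op 5 [order #4] limit_sell(price=105, qty=3): fills=none; bids=[-] asks=[#4:3@105]
After op 6 [order #5] limit_buy(price=102, qty=10): fills=none; bids=[#5:10@102] asks=[#4:3@105]
After op 7 [order #6] market_sell(qty=4): fills=#5x#6:4@102; bids=[#5:6@102] asks=[#4:3@105]
After op 8 cancel(order #1): fills=none; bids=[#5:6@102] asks=[#4:3@105]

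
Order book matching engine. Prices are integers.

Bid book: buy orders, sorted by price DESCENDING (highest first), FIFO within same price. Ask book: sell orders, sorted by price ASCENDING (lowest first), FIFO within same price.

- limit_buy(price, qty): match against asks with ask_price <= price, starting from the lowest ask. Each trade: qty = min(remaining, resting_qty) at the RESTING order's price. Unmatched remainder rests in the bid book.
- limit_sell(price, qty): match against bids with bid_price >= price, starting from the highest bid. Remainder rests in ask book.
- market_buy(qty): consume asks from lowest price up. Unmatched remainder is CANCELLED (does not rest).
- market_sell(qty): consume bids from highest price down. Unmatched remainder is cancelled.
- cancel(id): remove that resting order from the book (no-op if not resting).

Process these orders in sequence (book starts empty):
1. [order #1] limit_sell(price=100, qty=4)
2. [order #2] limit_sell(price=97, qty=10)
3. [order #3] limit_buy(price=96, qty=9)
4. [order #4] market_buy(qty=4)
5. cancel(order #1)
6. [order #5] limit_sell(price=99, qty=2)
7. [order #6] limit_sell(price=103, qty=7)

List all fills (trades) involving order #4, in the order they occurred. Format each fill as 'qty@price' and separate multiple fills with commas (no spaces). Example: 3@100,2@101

After op 1 [order #1] limit_sell(price=100, qty=4): fills=none; bids=[-] asks=[#1:4@100]
After op 2 [order #2] limit_sell(price=97, qty=10): fills=none; bids=[-] asks=[#2:10@97 #1:4@100]
After op 3 [order #3] limit_buy(price=96, qty=9): fills=none; bids=[#3:9@96] asks=[#2:10@97 #1:4@100]
After op 4 [order #4] market_buy(qty=4): fills=#4x#2:4@97; bids=[#3:9@96] asks=[#2:6@97 #1:4@100]
After op 5 cancel(order #1): fills=none; bids=[#3:9@96] asks=[#2:6@97]
After op 6 [order #5] limit_sell(price=99, qty=2): fills=none; bids=[#3:9@96] asks=[#2:6@97 #5:2@99]
After op 7 [order #6] limit_sell(price=103, qty=7): fills=none; bids=[#3:9@96] asks=[#2:6@97 #5:2@99 #6:7@103]

Answer: 4@97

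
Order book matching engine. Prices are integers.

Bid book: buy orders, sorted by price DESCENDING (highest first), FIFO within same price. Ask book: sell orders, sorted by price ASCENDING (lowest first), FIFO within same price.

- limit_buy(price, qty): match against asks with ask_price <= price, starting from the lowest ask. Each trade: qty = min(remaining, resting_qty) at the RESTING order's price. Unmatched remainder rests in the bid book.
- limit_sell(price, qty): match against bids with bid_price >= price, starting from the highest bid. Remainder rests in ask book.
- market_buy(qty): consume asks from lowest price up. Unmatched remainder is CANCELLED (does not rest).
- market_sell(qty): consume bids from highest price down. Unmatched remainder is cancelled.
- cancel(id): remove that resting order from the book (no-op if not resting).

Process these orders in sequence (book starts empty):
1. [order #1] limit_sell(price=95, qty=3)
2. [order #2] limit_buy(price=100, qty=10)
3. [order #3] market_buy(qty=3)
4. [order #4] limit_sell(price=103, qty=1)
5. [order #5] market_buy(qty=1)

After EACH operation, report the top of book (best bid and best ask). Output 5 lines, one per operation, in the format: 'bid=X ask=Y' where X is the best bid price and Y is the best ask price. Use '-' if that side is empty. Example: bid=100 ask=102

After op 1 [order #1] limit_sell(price=95, qty=3): fills=none; bids=[-] asks=[#1:3@95]
After op 2 [order #2] limit_buy(price=100, qty=10): fills=#2x#1:3@95; bids=[#2:7@100] asks=[-]
After op 3 [order #3] market_buy(qty=3): fills=none; bids=[#2:7@100] asks=[-]
After op 4 [order #4] limit_sell(price=103, qty=1): fills=none; bids=[#2:7@100] asks=[#4:1@103]
After op 5 [order #5] market_buy(qty=1): fills=#5x#4:1@103; bids=[#2:7@100] asks=[-]

Answer: bid=- ask=95
bid=100 ask=-
bid=100 ask=-
bid=100 ask=103
bid=100 ask=-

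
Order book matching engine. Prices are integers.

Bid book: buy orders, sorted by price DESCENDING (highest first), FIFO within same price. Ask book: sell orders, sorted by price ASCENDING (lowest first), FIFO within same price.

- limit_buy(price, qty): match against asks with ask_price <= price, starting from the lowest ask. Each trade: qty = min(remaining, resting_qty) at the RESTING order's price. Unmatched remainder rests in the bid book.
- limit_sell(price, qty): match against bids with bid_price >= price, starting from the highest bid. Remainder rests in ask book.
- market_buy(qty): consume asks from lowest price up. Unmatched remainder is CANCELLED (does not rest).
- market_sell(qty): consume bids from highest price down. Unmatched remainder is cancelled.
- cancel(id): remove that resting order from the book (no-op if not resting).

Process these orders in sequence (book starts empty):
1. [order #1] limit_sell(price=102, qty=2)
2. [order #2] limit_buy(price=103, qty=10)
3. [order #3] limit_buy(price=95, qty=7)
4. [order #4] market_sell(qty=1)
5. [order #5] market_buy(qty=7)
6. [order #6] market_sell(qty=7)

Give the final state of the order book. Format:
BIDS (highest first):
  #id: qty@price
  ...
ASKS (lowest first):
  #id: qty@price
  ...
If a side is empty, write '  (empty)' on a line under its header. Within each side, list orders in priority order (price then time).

After op 1 [order #1] limit_sell(price=102, qty=2): fills=none; bids=[-] asks=[#1:2@102]
After op 2 [order #2] limit_buy(price=103, qty=10): fills=#2x#1:2@102; bids=[#2:8@103] asks=[-]
After op 3 [order #3] limit_buy(price=95, qty=7): fills=none; bids=[#2:8@103 #3:7@95] asks=[-]
After op 4 [order #4] market_sell(qty=1): fills=#2x#4:1@103; bids=[#2:7@103 #3:7@95] asks=[-]
After op 5 [order #5] market_buy(qty=7): fills=none; bids=[#2:7@103 #3:7@95] asks=[-]
After op 6 [order #6] market_sell(qty=7): fills=#2x#6:7@103; bids=[#3:7@95] asks=[-]

Answer: BIDS (highest first):
  #3: 7@95
ASKS (lowest first):
  (empty)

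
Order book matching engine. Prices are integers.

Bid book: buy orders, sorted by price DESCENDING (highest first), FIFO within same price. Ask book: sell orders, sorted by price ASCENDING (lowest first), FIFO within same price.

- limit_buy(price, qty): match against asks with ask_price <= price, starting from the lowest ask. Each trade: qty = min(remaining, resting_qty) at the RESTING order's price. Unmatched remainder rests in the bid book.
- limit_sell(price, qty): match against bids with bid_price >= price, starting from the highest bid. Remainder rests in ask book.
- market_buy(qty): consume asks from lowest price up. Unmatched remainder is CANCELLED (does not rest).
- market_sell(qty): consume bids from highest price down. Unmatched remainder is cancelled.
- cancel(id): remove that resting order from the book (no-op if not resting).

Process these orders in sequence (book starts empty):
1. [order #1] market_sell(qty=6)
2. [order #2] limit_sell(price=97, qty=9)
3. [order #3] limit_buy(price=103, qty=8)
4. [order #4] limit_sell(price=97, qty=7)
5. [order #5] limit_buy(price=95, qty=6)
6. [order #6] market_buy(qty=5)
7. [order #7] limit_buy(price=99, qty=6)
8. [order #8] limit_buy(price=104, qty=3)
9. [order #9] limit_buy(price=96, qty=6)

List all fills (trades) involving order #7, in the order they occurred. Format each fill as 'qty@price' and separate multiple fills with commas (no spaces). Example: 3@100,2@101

Answer: 3@97

Derivation:
After op 1 [order #1] market_sell(qty=6): fills=none; bids=[-] asks=[-]
After op 2 [order #2] limit_sell(price=97, qty=9): fills=none; bids=[-] asks=[#2:9@97]
After op 3 [order #3] limit_buy(price=103, qty=8): fills=#3x#2:8@97; bids=[-] asks=[#2:1@97]
After op 4 [order #4] limit_sell(price=97, qty=7): fills=none; bids=[-] asks=[#2:1@97 #4:7@97]
After op 5 [order #5] limit_buy(price=95, qty=6): fills=none; bids=[#5:6@95] asks=[#2:1@97 #4:7@97]
After op 6 [order #6] market_buy(qty=5): fills=#6x#2:1@97 #6x#4:4@97; bids=[#5:6@95] asks=[#4:3@97]
After op 7 [order #7] limit_buy(price=99, qty=6): fills=#7x#4:3@97; bids=[#7:3@99 #5:6@95] asks=[-]
After op 8 [order #8] limit_buy(price=104, qty=3): fills=none; bids=[#8:3@104 #7:3@99 #5:6@95] asks=[-]
After op 9 [order #9] limit_buy(price=96, qty=6): fills=none; bids=[#8:3@104 #7:3@99 #9:6@96 #5:6@95] asks=[-]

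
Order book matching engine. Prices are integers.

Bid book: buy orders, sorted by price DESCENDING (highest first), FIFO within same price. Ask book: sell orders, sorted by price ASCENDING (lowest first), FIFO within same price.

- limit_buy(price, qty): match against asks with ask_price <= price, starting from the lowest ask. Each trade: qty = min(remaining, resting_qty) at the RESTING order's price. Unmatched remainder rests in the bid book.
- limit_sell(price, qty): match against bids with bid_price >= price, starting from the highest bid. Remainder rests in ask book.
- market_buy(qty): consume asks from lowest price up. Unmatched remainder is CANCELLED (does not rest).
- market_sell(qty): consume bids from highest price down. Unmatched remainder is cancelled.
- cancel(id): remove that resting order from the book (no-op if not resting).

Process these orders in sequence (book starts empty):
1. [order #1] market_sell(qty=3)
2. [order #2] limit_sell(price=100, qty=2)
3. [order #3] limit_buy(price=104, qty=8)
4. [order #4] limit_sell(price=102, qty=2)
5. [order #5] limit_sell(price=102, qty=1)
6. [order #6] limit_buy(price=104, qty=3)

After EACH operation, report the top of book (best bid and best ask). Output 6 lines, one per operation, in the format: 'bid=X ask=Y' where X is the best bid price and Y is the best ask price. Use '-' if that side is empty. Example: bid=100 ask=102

Answer: bid=- ask=-
bid=- ask=100
bid=104 ask=-
bid=104 ask=-
bid=104 ask=-
bid=104 ask=-

Derivation:
After op 1 [order #1] market_sell(qty=3): fills=none; bids=[-] asks=[-]
After op 2 [order #2] limit_sell(price=100, qty=2): fills=none; bids=[-] asks=[#2:2@100]
After op 3 [order #3] limit_buy(price=104, qty=8): fills=#3x#2:2@100; bids=[#3:6@104] asks=[-]
After op 4 [order #4] limit_sell(price=102, qty=2): fills=#3x#4:2@104; bids=[#3:4@104] asks=[-]
After op 5 [order #5] limit_sell(price=102, qty=1): fills=#3x#5:1@104; bids=[#3:3@104] asks=[-]
After op 6 [order #6] limit_buy(price=104, qty=3): fills=none; bids=[#3:3@104 #6:3@104] asks=[-]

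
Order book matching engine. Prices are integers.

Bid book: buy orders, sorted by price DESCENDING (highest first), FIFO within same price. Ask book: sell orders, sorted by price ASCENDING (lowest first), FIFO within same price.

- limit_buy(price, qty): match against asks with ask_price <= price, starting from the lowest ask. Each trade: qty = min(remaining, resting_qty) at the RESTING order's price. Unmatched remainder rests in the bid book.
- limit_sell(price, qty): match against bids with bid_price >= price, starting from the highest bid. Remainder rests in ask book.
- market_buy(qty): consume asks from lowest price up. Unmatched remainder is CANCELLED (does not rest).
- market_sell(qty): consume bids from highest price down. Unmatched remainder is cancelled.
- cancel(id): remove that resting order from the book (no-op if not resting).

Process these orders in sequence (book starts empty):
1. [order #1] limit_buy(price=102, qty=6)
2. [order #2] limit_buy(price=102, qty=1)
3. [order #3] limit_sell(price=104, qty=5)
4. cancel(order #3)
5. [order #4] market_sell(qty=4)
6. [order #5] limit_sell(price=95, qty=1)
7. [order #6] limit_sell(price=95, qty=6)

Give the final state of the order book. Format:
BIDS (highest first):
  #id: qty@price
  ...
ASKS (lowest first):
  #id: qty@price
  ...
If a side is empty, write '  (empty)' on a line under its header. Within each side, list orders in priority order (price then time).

Answer: BIDS (highest first):
  (empty)
ASKS (lowest first):
  #6: 4@95

Derivation:
After op 1 [order #1] limit_buy(price=102, qty=6): fills=none; bids=[#1:6@102] asks=[-]
After op 2 [order #2] limit_buy(price=102, qty=1): fills=none; bids=[#1:6@102 #2:1@102] asks=[-]
After op 3 [order #3] limit_sell(price=104, qty=5): fills=none; bids=[#1:6@102 #2:1@102] asks=[#3:5@104]
After op 4 cancel(order #3): fills=none; bids=[#1:6@102 #2:1@102] asks=[-]
After op 5 [order #4] market_sell(qty=4): fills=#1x#4:4@102; bids=[#1:2@102 #2:1@102] asks=[-]
After op 6 [order #5] limit_sell(price=95, qty=1): fills=#1x#5:1@102; bids=[#1:1@102 #2:1@102] asks=[-]
After op 7 [order #6] limit_sell(price=95, qty=6): fills=#1x#6:1@102 #2x#6:1@102; bids=[-] asks=[#6:4@95]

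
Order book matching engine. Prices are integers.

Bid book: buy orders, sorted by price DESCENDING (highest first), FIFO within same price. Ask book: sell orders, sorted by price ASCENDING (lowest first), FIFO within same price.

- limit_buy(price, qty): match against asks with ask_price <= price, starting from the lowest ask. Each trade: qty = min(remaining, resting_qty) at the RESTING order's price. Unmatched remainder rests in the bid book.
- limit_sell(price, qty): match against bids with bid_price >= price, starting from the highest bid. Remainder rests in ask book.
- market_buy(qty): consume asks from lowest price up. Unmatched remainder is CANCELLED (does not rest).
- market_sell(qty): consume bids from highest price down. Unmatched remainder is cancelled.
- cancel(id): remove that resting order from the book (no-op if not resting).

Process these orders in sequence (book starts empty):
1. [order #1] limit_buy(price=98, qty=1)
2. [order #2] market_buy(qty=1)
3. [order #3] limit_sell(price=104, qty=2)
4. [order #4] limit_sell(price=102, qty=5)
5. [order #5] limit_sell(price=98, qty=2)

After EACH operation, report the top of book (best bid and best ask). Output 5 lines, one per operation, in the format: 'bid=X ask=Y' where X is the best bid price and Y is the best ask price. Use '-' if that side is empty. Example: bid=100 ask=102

After op 1 [order #1] limit_buy(price=98, qty=1): fills=none; bids=[#1:1@98] asks=[-]
After op 2 [order #2] market_buy(qty=1): fills=none; bids=[#1:1@98] asks=[-]
After op 3 [order #3] limit_sell(price=104, qty=2): fills=none; bids=[#1:1@98] asks=[#3:2@104]
After op 4 [order #4] limit_sell(price=102, qty=5): fills=none; bids=[#1:1@98] asks=[#4:5@102 #3:2@104]
After op 5 [order #5] limit_sell(price=98, qty=2): fills=#1x#5:1@98; bids=[-] asks=[#5:1@98 #4:5@102 #3:2@104]

Answer: bid=98 ask=-
bid=98 ask=-
bid=98 ask=104
bid=98 ask=102
bid=- ask=98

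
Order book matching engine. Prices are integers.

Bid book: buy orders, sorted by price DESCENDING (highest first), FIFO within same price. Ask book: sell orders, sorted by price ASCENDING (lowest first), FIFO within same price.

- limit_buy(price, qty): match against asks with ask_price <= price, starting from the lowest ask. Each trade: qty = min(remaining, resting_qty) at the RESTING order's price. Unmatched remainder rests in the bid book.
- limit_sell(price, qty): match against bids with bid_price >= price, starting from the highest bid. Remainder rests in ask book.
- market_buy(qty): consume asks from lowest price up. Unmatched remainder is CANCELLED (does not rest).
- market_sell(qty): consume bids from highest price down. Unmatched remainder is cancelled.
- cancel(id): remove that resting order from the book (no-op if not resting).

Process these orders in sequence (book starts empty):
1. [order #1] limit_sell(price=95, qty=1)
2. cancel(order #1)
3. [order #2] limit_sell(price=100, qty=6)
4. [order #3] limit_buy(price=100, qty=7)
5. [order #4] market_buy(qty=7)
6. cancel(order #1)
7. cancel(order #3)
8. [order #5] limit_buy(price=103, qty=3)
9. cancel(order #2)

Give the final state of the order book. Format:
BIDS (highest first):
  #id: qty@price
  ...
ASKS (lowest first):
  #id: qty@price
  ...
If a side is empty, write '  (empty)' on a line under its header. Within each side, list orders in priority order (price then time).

Answer: BIDS (highest first):
  #5: 3@103
ASKS (lowest first):
  (empty)

Derivation:
After op 1 [order #1] limit_sell(price=95, qty=1): fills=none; bids=[-] asks=[#1:1@95]
After op 2 cancel(order #1): fills=none; bids=[-] asks=[-]
After op 3 [order #2] limit_sell(price=100, qty=6): fills=none; bids=[-] asks=[#2:6@100]
After op 4 [order #3] limit_buy(price=100, qty=7): fills=#3x#2:6@100; bids=[#3:1@100] asks=[-]
After op 5 [order #4] market_buy(qty=7): fills=none; bids=[#3:1@100] asks=[-]
After op 6 cancel(order #1): fills=none; bids=[#3:1@100] asks=[-]
After op 7 cancel(order #3): fills=none; bids=[-] asks=[-]
After op 8 [order #5] limit_buy(price=103, qty=3): fills=none; bids=[#5:3@103] asks=[-]
After op 9 cancel(order #2): fills=none; bids=[#5:3@103] asks=[-]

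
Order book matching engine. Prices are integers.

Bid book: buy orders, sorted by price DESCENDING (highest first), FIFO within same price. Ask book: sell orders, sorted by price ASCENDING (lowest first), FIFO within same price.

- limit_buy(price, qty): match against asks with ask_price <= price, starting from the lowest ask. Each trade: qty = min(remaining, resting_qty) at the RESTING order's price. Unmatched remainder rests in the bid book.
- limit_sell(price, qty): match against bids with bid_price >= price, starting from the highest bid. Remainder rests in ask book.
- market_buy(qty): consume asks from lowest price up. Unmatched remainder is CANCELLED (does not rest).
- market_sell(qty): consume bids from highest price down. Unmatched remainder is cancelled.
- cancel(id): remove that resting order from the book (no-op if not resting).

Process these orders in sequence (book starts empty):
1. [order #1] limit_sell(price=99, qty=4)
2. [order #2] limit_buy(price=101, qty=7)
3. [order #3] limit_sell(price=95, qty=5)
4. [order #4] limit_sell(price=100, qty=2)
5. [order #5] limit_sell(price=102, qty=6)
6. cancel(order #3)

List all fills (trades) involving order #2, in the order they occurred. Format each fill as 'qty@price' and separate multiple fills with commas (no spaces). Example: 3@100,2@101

After op 1 [order #1] limit_sell(price=99, qty=4): fills=none; bids=[-] asks=[#1:4@99]
After op 2 [order #2] limit_buy(price=101, qty=7): fills=#2x#1:4@99; bids=[#2:3@101] asks=[-]
After op 3 [order #3] limit_sell(price=95, qty=5): fills=#2x#3:3@101; bids=[-] asks=[#3:2@95]
After op 4 [order #4] limit_sell(price=100, qty=2): fills=none; bids=[-] asks=[#3:2@95 #4:2@100]
After op 5 [order #5] limit_sell(price=102, qty=6): fills=none; bids=[-] asks=[#3:2@95 #4:2@100 #5:6@102]
After op 6 cancel(order #3): fills=none; bids=[-] asks=[#4:2@100 #5:6@102]

Answer: 4@99,3@101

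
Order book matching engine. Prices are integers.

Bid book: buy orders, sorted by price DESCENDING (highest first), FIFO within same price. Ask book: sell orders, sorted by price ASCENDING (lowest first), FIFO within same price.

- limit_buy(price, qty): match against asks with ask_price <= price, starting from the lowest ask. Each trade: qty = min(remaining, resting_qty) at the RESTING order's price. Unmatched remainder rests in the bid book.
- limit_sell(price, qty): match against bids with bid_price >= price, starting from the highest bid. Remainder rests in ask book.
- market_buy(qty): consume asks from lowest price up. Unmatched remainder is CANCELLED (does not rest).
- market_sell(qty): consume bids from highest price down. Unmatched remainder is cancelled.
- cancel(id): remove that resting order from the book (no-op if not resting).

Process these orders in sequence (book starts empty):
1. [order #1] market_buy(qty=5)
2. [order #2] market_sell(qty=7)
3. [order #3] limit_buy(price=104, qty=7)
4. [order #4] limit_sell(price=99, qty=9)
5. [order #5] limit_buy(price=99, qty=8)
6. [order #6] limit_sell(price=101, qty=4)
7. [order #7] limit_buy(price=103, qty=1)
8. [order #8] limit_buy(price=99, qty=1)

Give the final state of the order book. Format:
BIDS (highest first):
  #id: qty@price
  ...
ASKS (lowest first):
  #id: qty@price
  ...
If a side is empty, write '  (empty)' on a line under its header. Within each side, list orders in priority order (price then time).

Answer: BIDS (highest first):
  #5: 6@99
  #8: 1@99
ASKS (lowest first):
  #6: 3@101

Derivation:
After op 1 [order #1] market_buy(qty=5): fills=none; bids=[-] asks=[-]
After op 2 [order #2] market_sell(qty=7): fills=none; bids=[-] asks=[-]
After op 3 [order #3] limit_buy(price=104, qty=7): fills=none; bids=[#3:7@104] asks=[-]
After op 4 [order #4] limit_sell(price=99, qty=9): fills=#3x#4:7@104; bids=[-] asks=[#4:2@99]
After op 5 [order #5] limit_buy(price=99, qty=8): fills=#5x#4:2@99; bids=[#5:6@99] asks=[-]
After op 6 [order #6] limit_sell(price=101, qty=4): fills=none; bids=[#5:6@99] asks=[#6:4@101]
After op 7 [order #7] limit_buy(price=103, qty=1): fills=#7x#6:1@101; bids=[#5:6@99] asks=[#6:3@101]
After op 8 [order #8] limit_buy(price=99, qty=1): fills=none; bids=[#5:6@99 #8:1@99] asks=[#6:3@101]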